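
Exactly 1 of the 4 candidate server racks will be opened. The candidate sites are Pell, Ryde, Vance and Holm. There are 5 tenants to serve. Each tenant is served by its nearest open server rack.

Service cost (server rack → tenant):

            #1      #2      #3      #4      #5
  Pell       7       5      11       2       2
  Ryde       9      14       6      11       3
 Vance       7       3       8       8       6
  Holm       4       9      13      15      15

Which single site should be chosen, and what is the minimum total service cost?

Choose Pell only; total service cost 27.

With exactly 1 open, each tenant uses its cheapest among the chosen.
{Pell}: #1→Pell 7, #2→Pell 5, #3→Pell 11, #4→Pell 2, #5→Pell 2. Service cost 27.
{Vance}: service cost 32
{Ryde}: service cost 43
Among all 4 size-1 choices, {Pell} is lowest.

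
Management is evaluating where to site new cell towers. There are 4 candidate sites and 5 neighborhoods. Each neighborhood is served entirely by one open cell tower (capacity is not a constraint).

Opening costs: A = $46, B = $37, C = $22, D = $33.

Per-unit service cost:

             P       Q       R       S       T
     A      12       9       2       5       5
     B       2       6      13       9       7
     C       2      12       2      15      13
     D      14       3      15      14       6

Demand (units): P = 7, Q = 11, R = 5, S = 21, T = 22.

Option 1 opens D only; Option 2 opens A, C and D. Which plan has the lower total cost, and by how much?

Option 1: {D}: P→D 14·7=98, Q→D 3·11=33, R→D 15·5=75, S→D 14·21=294, T→D 6·22=132. Service 632; fixed 33; total 665.
Option 2: {A, C, D}: P→C 2·7=14, Q→D 3·11=33, R→A 2·5=10, S→A 5·21=105, T→A 5·22=110. Service 272; fixed 101; total 373.
Difference: |665 − 373| = 292.

Option 2 is cheaper by 292.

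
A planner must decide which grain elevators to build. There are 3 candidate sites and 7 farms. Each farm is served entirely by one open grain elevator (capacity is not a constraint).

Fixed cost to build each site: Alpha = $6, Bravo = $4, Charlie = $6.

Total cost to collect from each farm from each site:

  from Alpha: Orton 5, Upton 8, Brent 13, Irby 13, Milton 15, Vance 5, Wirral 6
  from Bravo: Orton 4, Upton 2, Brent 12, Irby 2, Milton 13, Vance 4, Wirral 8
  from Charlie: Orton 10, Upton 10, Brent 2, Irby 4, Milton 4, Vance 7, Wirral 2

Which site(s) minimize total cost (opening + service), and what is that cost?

For any fixed open set, each farm goes to its cheapest open site; total = fixed + service.
{Bravo, Charlie}: Orton→Bravo 4, Upton→Bravo 2, Brent→Charlie 2, Irby→Bravo 2, Milton→Charlie 4, Vance→Bravo 4, Wirral→Charlie 2. Service 20; fixed 10; total 30.
{Alpha, Bravo, Charlie}: service 20 + fixed 16 = 36
{Alpha, Charlie}: Orton→Alpha 5, Upton→Alpha 8, Brent→Charlie 2, Irby→Charlie 4, Milton→Charlie 4, Vance→Alpha 5, Wirral→Charlie 2. Service 30; fixed 12; total 42.
{Bravo}: service 45 + fixed 4 = 49
(All 7 nonempty subsets were checked; Bravo and Charlie is lowest.)

Open Bravo and Charlie; minimum total cost 30.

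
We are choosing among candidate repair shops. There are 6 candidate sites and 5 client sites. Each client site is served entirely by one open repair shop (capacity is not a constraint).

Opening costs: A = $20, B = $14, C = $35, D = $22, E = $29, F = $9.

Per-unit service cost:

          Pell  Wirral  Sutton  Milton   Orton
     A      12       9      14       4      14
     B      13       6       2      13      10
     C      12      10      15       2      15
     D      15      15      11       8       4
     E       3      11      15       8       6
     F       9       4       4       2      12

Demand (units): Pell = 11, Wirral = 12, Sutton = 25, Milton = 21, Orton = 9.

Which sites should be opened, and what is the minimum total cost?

For any fixed open set, each client site goes to its cheapest open site; total = fixed + service.
{B, E, F}: Pell→E 3·11=33, Wirral→F 4·12=48, Sutton→B 2·25=50, Milton→F 2·21=42, Orton→E 6·9=54. Service 227; fixed 52; total 279.
{B, D, E, F}: Pell→E 3·11=33, Wirral→F 4·12=48, Sutton→B 2·25=50, Milton→F 2·21=42, Orton→D 4·9=36. Service 209; fixed 74; total 283.
{A, B, E, F}: Pell→E 3·11=33, Wirral→F 4·12=48, Sutton→B 2·25=50, Milton→F 2·21=42, Orton→E 6·9=54. Service 227; fixed 72; total 299.
{A, B, C, D, E, F}: service 209 + fixed 129 = 338
No other subset beats 279.

Open B, E and F; minimum total cost 279.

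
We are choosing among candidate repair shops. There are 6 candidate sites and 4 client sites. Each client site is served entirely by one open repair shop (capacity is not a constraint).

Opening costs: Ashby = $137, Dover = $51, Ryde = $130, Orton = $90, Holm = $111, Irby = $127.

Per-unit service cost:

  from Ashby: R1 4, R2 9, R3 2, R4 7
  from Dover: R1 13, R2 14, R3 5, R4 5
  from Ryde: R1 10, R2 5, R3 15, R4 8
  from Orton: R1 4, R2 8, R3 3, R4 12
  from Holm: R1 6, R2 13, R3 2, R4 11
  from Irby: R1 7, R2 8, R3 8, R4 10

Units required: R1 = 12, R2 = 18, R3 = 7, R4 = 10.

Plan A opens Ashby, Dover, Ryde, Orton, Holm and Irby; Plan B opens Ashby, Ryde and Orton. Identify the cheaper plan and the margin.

Plan A: {Ashby, Dover, Ryde, Orton, Holm, Irby}: R1→Ashby 4·12=48, R2→Ryde 5·18=90, R3→Ashby 2·7=14, R4→Dover 5·10=50. Service 202; fixed 646; total 848.
Plan B: {Ashby, Ryde, Orton}: R1→Ashby 4·12=48, R2→Ryde 5·18=90, R3→Ashby 2·7=14, R4→Ashby 7·10=70. Service 222; fixed 357; total 579.
Difference: |848 − 579| = 269.

Plan B is cheaper by 269.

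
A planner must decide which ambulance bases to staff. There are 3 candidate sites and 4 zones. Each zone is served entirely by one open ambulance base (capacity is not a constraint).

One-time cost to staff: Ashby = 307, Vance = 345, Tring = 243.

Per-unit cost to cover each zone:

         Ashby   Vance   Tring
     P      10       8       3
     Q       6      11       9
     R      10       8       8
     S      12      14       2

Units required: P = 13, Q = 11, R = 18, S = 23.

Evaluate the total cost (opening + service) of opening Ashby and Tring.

Each zone is assigned to its cheapest site among the open ones.
{Ashby, Tring}: P→Tring 3·13=39, Q→Ashby 6·11=66, R→Tring 8·18=144, S→Tring 2·23=46. Service 295; fixed 550; total 845.

Total cost: 845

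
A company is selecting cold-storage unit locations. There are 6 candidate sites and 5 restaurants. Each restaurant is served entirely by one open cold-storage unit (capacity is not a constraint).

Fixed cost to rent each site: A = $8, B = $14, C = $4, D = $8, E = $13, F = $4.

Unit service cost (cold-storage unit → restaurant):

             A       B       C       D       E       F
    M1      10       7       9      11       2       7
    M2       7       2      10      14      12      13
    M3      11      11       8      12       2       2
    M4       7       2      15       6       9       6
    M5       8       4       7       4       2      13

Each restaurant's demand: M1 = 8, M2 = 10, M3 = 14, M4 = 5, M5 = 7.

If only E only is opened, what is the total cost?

Total cost: 236

Each restaurant is assigned to its cheapest site among the open ones.
{E}: M1→E 2·8=16, M2→E 12·10=120, M3→E 2·14=28, M4→E 9·5=45, M5→E 2·7=14. Service 223; fixed 13; total 236.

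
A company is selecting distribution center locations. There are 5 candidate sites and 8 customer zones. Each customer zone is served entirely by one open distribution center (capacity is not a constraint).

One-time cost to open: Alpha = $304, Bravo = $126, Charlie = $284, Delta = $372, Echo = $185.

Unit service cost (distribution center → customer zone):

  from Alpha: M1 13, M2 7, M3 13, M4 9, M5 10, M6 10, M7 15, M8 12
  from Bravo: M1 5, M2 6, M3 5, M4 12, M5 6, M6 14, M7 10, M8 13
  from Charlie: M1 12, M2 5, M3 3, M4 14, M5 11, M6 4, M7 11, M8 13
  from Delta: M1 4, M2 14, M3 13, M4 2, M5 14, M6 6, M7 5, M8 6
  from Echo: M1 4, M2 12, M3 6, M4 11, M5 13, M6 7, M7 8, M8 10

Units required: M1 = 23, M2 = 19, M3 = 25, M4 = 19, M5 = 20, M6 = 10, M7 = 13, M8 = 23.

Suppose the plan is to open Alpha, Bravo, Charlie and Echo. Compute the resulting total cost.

Each customer zone is assigned to its cheapest site among the open ones.
{Alpha, Bravo, Charlie, Echo}: M1→Echo 4·23=92, M2→Charlie 5·19=95, M3→Charlie 3·25=75, M4→Alpha 9·19=171, M5→Bravo 6·20=120, M6→Charlie 4·10=40, M7→Echo 8·13=104, M8→Echo 10·23=230. Service 927; fixed 899; total 1826.

Total cost: 1826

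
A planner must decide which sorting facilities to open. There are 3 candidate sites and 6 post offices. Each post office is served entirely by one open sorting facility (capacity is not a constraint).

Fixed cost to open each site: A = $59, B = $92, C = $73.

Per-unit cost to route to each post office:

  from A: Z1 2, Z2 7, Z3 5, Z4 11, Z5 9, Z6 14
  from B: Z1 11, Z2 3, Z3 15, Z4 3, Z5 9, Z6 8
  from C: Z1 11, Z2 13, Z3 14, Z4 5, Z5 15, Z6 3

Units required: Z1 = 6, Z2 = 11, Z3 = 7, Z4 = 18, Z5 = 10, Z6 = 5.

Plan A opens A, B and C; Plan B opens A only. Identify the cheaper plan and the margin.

Plan A is cheaper by 78.

Plan A: {A, B, C}: Z1→A 2·6=12, Z2→B 3·11=33, Z3→A 5·7=35, Z4→B 3·18=54, Z5→A 9·10=90, Z6→C 3·5=15. Service 239; fixed 224; total 463.
Plan B: {A}: Z1→A 2·6=12, Z2→A 7·11=77, Z3→A 5·7=35, Z4→A 11·18=198, Z5→A 9·10=90, Z6→A 14·5=70. Service 482; fixed 59; total 541.
Difference: |463 − 541| = 78.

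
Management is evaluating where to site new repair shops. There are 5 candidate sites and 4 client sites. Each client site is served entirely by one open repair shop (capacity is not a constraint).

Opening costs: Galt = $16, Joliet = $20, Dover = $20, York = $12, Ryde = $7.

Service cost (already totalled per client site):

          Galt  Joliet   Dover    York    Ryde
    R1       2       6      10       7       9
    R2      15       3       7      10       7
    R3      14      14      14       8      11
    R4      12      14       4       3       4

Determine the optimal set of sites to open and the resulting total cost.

For any fixed open set, each client site goes to its cheapest open site; total = fixed + service.
{Ryde}: R1→Ryde 9, R2→Ryde 7, R3→Ryde 11, R4→Ryde 4. Service 31; fixed 7; total 38.
{York}: service 28 + fixed 12 = 40
{York, Ryde}: service 25 + fixed 19 = 44
{Galt, Joliet, Dover, York, Ryde}: service 16 + fixed 75 = 91
No other subset beats 38.

Open Ryde only; minimum total cost 38.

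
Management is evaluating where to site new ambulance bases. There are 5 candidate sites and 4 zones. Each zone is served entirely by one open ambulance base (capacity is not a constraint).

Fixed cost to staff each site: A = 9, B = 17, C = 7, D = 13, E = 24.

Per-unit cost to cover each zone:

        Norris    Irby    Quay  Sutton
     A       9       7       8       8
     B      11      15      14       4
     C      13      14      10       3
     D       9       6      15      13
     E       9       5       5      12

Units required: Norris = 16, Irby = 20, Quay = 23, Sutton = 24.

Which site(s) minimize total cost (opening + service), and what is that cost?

Open C and E; minimum total cost 462.

For any fixed open set, each zone goes to its cheapest open site; total = fixed + service.
{C, E}: Norris→E 9·16=144, Irby→E 5·20=100, Quay→E 5·23=115, Sutton→C 3·24=72. Service 431; fixed 31; total 462.
{A, C, E}: Norris→A 9·16=144, Irby→E 5·20=100, Quay→E 5·23=115, Sutton→C 3·24=72. Service 431; fixed 40; total 471.
{C, D, E}: Norris→D 9·16=144, Irby→E 5·20=100, Quay→E 5·23=115, Sutton→C 3·24=72. Service 431; fixed 44; total 475.
{A, B, C, D, E}: service 431 + fixed 70 = 501
No other subset beats 462.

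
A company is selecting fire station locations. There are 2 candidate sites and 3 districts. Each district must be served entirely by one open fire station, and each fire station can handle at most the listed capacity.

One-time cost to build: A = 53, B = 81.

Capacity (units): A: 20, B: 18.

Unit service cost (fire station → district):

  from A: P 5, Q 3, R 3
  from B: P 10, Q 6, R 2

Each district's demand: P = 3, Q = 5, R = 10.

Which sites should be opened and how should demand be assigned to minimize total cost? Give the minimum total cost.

Open {A}: P→A 5·3=15, Q→A 3·5=15, R→A 3·10=30.
Loads: A carries 18/20. Service 60; fixed 53; total 113.
Next best feasible plan costs 161.

Minimum total cost: 113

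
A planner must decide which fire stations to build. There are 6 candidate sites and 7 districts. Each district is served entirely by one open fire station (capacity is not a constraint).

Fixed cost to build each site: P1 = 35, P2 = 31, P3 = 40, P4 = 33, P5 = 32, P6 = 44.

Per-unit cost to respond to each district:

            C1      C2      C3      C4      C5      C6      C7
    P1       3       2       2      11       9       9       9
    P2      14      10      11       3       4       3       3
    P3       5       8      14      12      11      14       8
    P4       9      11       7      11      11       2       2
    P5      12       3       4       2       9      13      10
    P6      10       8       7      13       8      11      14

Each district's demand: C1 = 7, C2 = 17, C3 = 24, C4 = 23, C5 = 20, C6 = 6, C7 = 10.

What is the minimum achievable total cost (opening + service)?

Minimum total cost: 366

For any fixed open set, each district goes to its cheapest open site; total = fixed + service.
{P1, P2}: C1→P1 3·7=21, C2→P1 2·17=34, C3→P1 2·24=48, C4→P2 3·23=69, C5→P2 4·20=80, C6→P2 3·6=18, C7→P2 3·10=30. Service 300; fixed 66; total 366.
{P1, P2, P5}: C1→P1 3·7=21, C2→P1 2·17=34, C3→P1 2·24=48, C4→P5 2·23=46, C5→P2 4·20=80, C6→P2 3·6=18, C7→P2 3·10=30. Service 277; fixed 98; total 375.
{P1, P2, P4}: C1→P1 3·7=21, C2→P1 2·17=34, C3→P1 2·24=48, C4→P2 3·23=69, C5→P2 4·20=80, C6→P4 2·6=12, C7→P4 2·10=20. Service 284; fixed 99; total 383.
{P1, P2, P3, P4, P5, P6}: service 261 + fixed 215 = 476
No other subset beats 366.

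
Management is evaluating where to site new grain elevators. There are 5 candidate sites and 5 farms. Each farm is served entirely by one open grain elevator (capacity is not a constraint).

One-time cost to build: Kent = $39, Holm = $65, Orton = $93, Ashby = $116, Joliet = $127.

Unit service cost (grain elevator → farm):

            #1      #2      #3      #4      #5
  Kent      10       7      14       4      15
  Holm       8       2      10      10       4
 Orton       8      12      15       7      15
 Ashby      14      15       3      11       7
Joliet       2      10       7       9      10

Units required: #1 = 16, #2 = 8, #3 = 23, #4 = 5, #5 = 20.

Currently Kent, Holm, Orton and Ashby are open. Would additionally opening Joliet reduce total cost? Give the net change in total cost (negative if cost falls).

Current service cost with {Kent, Holm, Orton, Ashby}: 313.
Adding Joliet: each farm re-picks its cheapest; new service cost 217, saving 96.
Extra fixed cost: 127. Net change = 127 − 96 = 31.
(Totals: 626 → 657.)

No — net change +31 (cost rises by 31).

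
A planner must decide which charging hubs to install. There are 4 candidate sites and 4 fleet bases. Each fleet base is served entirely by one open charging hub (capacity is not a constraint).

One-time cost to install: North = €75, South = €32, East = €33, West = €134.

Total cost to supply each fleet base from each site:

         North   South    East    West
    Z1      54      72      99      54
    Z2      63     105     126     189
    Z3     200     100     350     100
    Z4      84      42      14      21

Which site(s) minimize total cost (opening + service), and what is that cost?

For any fixed open set, each fleet base goes to its cheapest open site; total = fixed + service.
{South}: Z1→South 72, Z2→South 105, Z3→South 100, Z4→South 42. Service 319; fixed 32; total 351.
{South, East}: service 291 + fixed 65 = 356
{North, South}: service 259 + fixed 107 = 366
{North, South, East, West}: service 231 + fixed 274 = 505
No other subset beats 351.

Open South only; minimum total cost 351.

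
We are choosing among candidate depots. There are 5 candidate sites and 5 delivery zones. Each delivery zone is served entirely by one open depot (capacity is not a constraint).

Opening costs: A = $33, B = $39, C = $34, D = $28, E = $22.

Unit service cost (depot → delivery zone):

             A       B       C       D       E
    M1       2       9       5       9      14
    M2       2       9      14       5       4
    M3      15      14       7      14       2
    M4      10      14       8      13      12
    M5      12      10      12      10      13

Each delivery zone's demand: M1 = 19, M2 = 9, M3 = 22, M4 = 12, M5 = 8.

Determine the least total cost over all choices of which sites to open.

For any fixed open set, each delivery zone goes to its cheapest open site; total = fixed + service.
{A, E}: M1→A 2·19=38, M2→A 2·9=18, M3→E 2·22=44, M4→A 10·12=120, M5→A 12·8=96. Service 316; fixed 55; total 371.
{A, C, E}: M1→A 2·19=38, M2→A 2·9=18, M3→E 2·22=44, M4→C 8·12=96, M5→A 12·8=96. Service 292; fixed 89; total 381.
{A, D, E}: service 300 + fixed 83 = 383
{A, B, C, D, E}: service 276 + fixed 156 = 432
No other subset beats 371.

Minimum total cost: 371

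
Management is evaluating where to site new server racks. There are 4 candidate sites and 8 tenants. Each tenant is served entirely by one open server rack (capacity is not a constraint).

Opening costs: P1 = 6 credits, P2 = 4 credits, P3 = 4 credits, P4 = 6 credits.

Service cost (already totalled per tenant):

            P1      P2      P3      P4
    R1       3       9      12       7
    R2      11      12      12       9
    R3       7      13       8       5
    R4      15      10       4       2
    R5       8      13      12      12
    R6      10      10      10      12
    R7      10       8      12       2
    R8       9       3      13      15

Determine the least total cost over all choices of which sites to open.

For any fixed open set, each tenant goes to its cheapest open site; total = fixed + service.
{P1, P2, P4}: R1→P1 3, R2→P4 9, R3→P4 5, R4→P4 2, R5→P1 8, R6→P1 10, R7→P4 2, R8→P2 3. Service 42; fixed 16; total 58.
{P1, P4}: service 48 + fixed 12 = 60
{P2, P4}: service 50 + fixed 10 = 60
{P1, P2, P3, P4}: R1→P1 3, R2→P4 9, R3→P4 5, R4→P4 2, R5→P1 8, R6→P1 10, R7→P4 2, R8→P2 3. Service 42; fixed 20; total 62.
No other subset beats 58.

Minimum total cost: 58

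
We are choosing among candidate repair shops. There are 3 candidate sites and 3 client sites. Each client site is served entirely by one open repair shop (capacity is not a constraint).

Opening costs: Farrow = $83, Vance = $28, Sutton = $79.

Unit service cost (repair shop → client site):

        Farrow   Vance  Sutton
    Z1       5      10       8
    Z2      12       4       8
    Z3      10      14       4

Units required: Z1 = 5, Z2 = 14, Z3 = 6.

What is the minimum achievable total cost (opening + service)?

Minimum total cost: 218

For any fixed open set, each client site goes to its cheapest open site; total = fixed + service.
{Vance}: Z1→Vance 10·5=50, Z2→Vance 4·14=56, Z3→Vance 14·6=84. Service 190; fixed 28; total 218.
{Vance, Sutton}: service 120 + fixed 107 = 227
{Farrow, Vance}: service 141 + fixed 111 = 252
{Farrow, Vance, Sutton}: service 105 + fixed 190 = 295
(All 7 nonempty subsets were checked; Vance only is lowest.)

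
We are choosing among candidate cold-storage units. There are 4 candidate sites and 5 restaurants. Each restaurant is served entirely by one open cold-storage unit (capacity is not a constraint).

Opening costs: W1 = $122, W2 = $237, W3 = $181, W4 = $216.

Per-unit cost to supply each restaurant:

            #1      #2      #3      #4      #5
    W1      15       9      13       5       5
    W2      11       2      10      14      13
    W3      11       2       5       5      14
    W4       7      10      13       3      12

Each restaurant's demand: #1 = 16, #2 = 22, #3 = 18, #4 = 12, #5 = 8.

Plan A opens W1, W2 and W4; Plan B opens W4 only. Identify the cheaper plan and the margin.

Plan B is cheaper by 73.

Plan A: {W1, W2, W4}: #1→W4 7·16=112, #2→W2 2·22=44, #3→W2 10·18=180, #4→W4 3·12=36, #5→W1 5·8=40. Service 412; fixed 575; total 987.
Plan B: {W4}: #1→W4 7·16=112, #2→W4 10·22=220, #3→W4 13·18=234, #4→W4 3·12=36, #5→W4 12·8=96. Service 698; fixed 216; total 914.
Difference: |987 − 914| = 73.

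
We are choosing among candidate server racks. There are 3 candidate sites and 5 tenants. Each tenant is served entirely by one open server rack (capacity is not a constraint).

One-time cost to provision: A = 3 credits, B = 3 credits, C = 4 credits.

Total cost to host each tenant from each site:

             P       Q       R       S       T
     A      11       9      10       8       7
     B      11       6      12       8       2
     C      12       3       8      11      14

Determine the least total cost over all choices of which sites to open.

For any fixed open set, each tenant goes to its cheapest open site; total = fixed + service.
{B, C}: P→B 11, Q→C 3, R→C 8, S→B 8, T→B 2. Service 32; fixed 7; total 39.
{A, B, C}: service 32 + fixed 10 = 42
{B}: service 39 + fixed 3 = 42
{A}: P→A 11, Q→A 9, R→A 10, S→A 8, T→A 7. Service 45; fixed 3; total 48.
No other subset beats 39.

Minimum total cost: 39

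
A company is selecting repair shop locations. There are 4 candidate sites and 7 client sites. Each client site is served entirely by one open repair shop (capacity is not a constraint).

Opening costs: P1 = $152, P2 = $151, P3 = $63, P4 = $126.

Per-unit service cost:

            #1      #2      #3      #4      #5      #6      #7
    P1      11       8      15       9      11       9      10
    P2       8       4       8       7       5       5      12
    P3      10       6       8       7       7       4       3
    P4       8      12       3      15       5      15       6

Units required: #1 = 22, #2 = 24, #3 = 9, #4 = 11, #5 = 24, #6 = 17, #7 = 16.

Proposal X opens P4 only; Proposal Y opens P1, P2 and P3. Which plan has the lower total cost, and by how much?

Proposal X: {P4}: #1→P4 8·22=176, #2→P4 12·24=288, #3→P4 3·9=27, #4→P4 15·11=165, #5→P4 5·24=120, #6→P4 15·17=255, #7→P4 6·16=96. Service 1127; fixed 126; total 1253.
Proposal Y: {P1, P2, P3}: #1→P2 8·22=176, #2→P2 4·24=96, #3→P2 8·9=72, #4→P2 7·11=77, #5→P2 5·24=120, #6→P3 4·17=68, #7→P3 3·16=48. Service 657; fixed 366; total 1023.
Difference: |1253 − 1023| = 230.

Proposal Y is cheaper by 230.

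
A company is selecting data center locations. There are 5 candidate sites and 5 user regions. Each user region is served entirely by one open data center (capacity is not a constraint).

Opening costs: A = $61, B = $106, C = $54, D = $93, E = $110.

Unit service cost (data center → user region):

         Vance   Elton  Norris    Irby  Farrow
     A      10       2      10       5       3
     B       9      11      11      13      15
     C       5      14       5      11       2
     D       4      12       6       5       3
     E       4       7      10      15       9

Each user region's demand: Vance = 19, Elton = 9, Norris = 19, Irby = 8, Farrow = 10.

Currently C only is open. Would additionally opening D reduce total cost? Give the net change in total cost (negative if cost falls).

Current service cost with {C}: 424.
Adding D: each user region re-picks its cheapest; new service cost 339, saving 85.
Extra fixed cost: 93. Net change = 93 − 85 = 8.
(Totals: 478 → 486.)

No — net change +8 (cost rises by 8).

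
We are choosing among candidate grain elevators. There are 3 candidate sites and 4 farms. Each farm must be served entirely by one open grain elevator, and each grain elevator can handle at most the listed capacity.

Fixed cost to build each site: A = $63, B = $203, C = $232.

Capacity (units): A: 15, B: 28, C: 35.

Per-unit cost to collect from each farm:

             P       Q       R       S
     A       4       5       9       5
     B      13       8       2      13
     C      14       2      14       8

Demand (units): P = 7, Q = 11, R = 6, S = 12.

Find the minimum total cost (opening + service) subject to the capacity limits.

Open {A, C}: P→A 4·7=28, Q→C 2·11=22, R→A 9·6=54, S→C 8·12=96.
Loads: A carries 13/15, C carries 23/35. Service 200; fixed 295; total 495.
Next best feasible plan costs 517.

Minimum total cost: 495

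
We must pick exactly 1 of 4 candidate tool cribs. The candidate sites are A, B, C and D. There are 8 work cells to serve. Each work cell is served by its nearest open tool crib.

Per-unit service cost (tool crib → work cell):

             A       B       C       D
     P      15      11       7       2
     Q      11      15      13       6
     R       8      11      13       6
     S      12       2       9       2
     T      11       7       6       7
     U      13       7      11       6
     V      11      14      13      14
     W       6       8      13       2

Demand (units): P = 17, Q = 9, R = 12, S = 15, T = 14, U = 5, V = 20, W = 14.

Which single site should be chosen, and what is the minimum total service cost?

With exactly 1 open, each work cell uses its cheapest among the chosen.
{D}: P→D 2·17=34, Q→D 6·9=54, R→D 6·12=72, S→D 2·15=30, T→D 7·14=98, U→D 6·5=30, V→D 14·20=280, W→D 2·14=28. Service cost 626.
{B}: service cost 1009
{C}: service cost 1108
Among all 4 size-1 choices, {D} is lowest.

Choose D only; total service cost 626.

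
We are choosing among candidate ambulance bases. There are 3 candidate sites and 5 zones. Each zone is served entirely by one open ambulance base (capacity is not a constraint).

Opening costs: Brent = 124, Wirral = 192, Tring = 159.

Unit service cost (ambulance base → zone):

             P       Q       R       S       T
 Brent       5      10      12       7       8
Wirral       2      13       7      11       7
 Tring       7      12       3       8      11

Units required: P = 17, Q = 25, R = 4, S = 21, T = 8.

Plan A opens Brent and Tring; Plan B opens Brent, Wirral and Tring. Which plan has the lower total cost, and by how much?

Plan A: {Brent, Tring}: P→Brent 5·17=85, Q→Brent 10·25=250, R→Tring 3·4=12, S→Brent 7·21=147, T→Brent 8·8=64. Service 558; fixed 283; total 841.
Plan B: {Brent, Wirral, Tring}: P→Wirral 2·17=34, Q→Brent 10·25=250, R→Tring 3·4=12, S→Brent 7·21=147, T→Wirral 7·8=56. Service 499; fixed 475; total 974.
Difference: |841 − 974| = 133.

Plan A is cheaper by 133.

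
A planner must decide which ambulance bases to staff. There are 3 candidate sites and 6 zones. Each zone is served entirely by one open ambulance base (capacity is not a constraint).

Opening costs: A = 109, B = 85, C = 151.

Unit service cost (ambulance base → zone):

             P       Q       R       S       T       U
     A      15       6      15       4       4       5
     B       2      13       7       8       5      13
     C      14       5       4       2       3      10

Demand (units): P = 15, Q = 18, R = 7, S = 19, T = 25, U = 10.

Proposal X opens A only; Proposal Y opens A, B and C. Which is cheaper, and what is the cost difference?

Proposal Y is cheaper by 117.

Proposal X: {A}: P→A 15·15=225, Q→A 6·18=108, R→A 15·7=105, S→A 4·19=76, T→A 4·25=100, U→A 5·10=50. Service 664; fixed 109; total 773.
Proposal Y: {A, B, C}: P→B 2·15=30, Q→C 5·18=90, R→C 4·7=28, S→C 2·19=38, T→C 3·25=75, U→A 5·10=50. Service 311; fixed 345; total 656.
Difference: |773 − 656| = 117.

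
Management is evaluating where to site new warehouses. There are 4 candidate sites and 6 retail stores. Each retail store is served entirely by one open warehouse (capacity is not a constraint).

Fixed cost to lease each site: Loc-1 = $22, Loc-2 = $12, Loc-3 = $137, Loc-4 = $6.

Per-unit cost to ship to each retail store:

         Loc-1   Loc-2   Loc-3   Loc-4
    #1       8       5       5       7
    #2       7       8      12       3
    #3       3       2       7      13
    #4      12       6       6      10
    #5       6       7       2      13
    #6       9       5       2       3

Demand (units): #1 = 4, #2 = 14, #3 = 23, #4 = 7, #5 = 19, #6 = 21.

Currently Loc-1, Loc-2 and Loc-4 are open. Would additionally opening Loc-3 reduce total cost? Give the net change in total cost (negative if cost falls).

No — net change +40 (cost rises by 40).

Current service cost with {Loc-1, Loc-2, Loc-4}: 327.
Adding Loc-3: each retail store re-picks its cheapest; new service cost 230, saving 97.
Extra fixed cost: 137. Net change = 137 − 97 = 40.
(Totals: 367 → 407.)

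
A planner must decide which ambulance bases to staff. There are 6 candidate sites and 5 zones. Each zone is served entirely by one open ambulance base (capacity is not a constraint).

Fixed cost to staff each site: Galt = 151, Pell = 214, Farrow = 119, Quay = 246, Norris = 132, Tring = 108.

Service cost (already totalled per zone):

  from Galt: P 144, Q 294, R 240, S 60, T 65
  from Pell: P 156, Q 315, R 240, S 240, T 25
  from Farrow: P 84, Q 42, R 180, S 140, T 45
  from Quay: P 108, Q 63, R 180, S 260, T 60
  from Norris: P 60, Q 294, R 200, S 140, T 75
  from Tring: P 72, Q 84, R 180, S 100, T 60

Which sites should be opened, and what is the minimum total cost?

Open Tring only; minimum total cost 604.

For any fixed open set, each zone goes to its cheapest open site; total = fixed + service.
{Tring}: P→Tring 72, Q→Tring 84, R→Tring 180, S→Tring 100, T→Tring 60. Service 496; fixed 108; total 604.
{Farrow}: service 491 + fixed 119 = 610
{Farrow, Tring}: P→Tring 72, Q→Farrow 42, R→Farrow 180, S→Tring 100, T→Farrow 45. Service 439; fixed 227; total 666.
{Galt, Pell, Farrow, Quay, Norris, Tring}: P→Norris 60, Q→Farrow 42, R→Farrow 180, S→Galt 60, T→Pell 25. Service 367; fixed 970; total 1337.
No other subset beats 604.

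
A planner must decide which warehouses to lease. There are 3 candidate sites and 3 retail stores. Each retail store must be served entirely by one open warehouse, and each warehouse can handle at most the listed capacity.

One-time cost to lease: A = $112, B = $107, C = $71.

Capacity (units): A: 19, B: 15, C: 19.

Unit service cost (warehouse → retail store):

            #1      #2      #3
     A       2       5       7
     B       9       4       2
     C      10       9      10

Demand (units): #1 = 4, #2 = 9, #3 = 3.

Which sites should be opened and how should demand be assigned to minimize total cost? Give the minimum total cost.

Open {A}: #1→A 2·4=8, #2→A 5·9=45, #3→A 7·3=21.
Loads: A carries 16/19. Service 74; fixed 112; total 186.
Next best feasible plan costs 222.

Minimum total cost: 186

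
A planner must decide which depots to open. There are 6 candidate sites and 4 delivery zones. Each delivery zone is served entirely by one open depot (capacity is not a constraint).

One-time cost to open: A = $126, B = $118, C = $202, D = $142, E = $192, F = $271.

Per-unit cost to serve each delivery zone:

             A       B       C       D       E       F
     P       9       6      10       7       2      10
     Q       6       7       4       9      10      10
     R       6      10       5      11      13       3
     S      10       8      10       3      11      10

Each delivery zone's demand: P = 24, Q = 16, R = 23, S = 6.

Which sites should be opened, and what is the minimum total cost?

Open A only; minimum total cost 636.

For any fixed open set, each delivery zone goes to its cheapest open site; total = fixed + service.
{A}: P→A 9·24=216, Q→A 6·16=96, R→A 6·23=138, S→A 10·6=60. Service 510; fixed 126; total 636.
{B}: service 534 + fixed 118 = 652
{A, E}: service 342 + fixed 318 = 660
{A, B, C, D, E, F}: P→E 2·24=48, Q→C 4·16=64, R→F 3·23=69, S→D 3·6=18. Service 199; fixed 1051; total 1250.
No other subset beats 636.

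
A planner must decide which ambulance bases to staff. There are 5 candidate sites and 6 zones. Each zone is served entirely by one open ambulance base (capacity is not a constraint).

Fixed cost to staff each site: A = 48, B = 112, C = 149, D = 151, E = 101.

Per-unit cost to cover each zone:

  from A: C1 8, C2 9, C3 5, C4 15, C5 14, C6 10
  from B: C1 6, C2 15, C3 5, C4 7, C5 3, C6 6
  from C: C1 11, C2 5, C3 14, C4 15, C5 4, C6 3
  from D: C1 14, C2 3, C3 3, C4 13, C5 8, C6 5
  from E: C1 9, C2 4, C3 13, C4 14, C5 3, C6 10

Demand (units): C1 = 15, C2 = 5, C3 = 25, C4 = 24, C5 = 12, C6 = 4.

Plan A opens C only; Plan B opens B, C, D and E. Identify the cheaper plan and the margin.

Plan B is cheaper by 200.

Plan A: {C}: C1→C 11·15=165, C2→C 5·5=25, C3→C 14·25=350, C4→C 15·24=360, C5→C 4·12=48, C6→C 3·4=12. Service 960; fixed 149; total 1109.
Plan B: {B, C, D, E}: C1→B 6·15=90, C2→D 3·5=15, C3→D 3·25=75, C4→B 7·24=168, C5→B 3·12=36, C6→C 3·4=12. Service 396; fixed 513; total 909.
Difference: |1109 − 909| = 200.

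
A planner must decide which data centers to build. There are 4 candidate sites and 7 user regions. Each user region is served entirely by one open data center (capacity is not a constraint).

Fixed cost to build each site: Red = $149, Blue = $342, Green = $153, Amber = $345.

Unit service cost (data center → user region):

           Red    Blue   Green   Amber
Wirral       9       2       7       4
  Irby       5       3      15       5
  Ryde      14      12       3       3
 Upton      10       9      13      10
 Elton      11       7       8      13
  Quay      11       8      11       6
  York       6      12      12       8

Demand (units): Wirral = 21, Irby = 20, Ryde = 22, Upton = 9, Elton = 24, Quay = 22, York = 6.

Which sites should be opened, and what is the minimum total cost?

For any fixed open set, each user region goes to its cheapest open site; total = fixed + service.
{Blue, Green}: Wirral→Blue 2·21=42, Irby→Blue 3·20=60, Ryde→Green 3·22=66, Upton→Blue 9·9=81, Elton→Blue 7·24=168, Quay→Blue 8·22=176, York→Blue 12·6=72. Service 665; fixed 495; total 1160.
{Red, Green}: Wirral→Green 7·21=147, Irby→Red 5·20=100, Ryde→Green 3·22=66, Upton→Red 10·9=90, Elton→Green 8·24=192, Quay→Red 11·22=242, York→Red 6·6=36. Service 873; fixed 302; total 1175.
{Amber}: service 832 + fixed 345 = 1177
{Red, Blue, Green, Amber}: service 585 + fixed 989 = 1574
No other subset beats 1160.

Open Blue and Green; minimum total cost 1160.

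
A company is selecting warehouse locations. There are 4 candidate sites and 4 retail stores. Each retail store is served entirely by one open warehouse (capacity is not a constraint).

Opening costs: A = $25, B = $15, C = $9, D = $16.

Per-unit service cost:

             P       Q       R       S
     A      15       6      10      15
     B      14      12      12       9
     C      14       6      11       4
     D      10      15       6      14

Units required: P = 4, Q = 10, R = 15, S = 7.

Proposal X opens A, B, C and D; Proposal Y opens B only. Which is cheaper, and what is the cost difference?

Proposal X: {A, B, C, D}: P→D 10·4=40, Q→A 6·10=60, R→D 6·15=90, S→C 4·7=28. Service 218; fixed 65; total 283.
Proposal Y: {B}: P→B 14·4=56, Q→B 12·10=120, R→B 12·15=180, S→B 9·7=63. Service 419; fixed 15; total 434.
Difference: |283 − 434| = 151.

Proposal X is cheaper by 151.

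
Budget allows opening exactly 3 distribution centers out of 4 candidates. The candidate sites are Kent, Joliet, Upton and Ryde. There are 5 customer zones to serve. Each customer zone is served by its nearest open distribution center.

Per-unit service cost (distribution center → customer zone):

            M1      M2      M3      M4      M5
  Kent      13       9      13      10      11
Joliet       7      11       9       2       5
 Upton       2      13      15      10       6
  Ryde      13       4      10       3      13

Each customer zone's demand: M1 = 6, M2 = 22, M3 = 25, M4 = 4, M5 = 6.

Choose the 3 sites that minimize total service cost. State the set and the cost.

Choose Joliet, Upton and Ryde; total service cost 363.

With exactly 3 open, each customer zone uses its cheapest among the chosen.
{Joliet, Upton, Ryde}: M1→Upton 2·6=12, M2→Ryde 4·22=88, M3→Joliet 9·25=225, M4→Joliet 2·4=8, M5→Joliet 5·6=30. Service cost 363.
{Kent, Joliet, Ryde}: service cost 393
{Kent, Upton, Ryde}: service cost 398
Among all 4 size-3 choices, {Joliet, Upton, Ryde} is lowest.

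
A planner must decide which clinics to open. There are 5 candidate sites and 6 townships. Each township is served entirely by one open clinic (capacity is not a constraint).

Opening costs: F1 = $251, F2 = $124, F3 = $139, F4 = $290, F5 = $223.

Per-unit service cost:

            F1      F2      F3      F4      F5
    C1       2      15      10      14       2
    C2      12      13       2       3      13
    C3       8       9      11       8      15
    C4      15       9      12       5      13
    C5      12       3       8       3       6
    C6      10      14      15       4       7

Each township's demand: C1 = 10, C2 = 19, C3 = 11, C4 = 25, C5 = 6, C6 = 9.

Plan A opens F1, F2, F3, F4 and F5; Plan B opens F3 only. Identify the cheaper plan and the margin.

Plan A: {F1, F2, F3, F4, F5}: C1→F1 2·10=20, C2→F3 2·19=38, C3→F1 8·11=88, C4→F4 5·25=125, C5→F2 3·6=18, C6→F4 4·9=36. Service 325; fixed 1027; total 1352.
Plan B: {F3}: C1→F3 10·10=100, C2→F3 2·19=38, C3→F3 11·11=121, C4→F3 12·25=300, C5→F3 8·6=48, C6→F3 15·9=135. Service 742; fixed 139; total 881.
Difference: |1352 − 881| = 471.

Plan B is cheaper by 471.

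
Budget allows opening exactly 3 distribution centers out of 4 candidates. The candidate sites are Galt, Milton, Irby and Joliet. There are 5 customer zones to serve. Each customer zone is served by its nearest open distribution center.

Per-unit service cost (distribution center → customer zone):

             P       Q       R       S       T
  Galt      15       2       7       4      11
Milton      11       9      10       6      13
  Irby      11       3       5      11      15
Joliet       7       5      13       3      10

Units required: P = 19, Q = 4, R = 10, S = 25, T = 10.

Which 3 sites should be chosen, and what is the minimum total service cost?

With exactly 3 open, each customer zone uses its cheapest among the chosen.
{Galt, Irby, Joliet}: P→Joliet 7·19=133, Q→Galt 2·4=8, R→Irby 5·10=50, S→Joliet 3·25=75, T→Joliet 10·10=100. Service cost 366.
{Milton, Irby, Joliet}: service cost 370
{Galt, Milton, Joliet}: service cost 386
Among all 4 size-3 choices, {Galt, Irby, Joliet} is lowest.

Choose Galt, Irby and Joliet; total service cost 366.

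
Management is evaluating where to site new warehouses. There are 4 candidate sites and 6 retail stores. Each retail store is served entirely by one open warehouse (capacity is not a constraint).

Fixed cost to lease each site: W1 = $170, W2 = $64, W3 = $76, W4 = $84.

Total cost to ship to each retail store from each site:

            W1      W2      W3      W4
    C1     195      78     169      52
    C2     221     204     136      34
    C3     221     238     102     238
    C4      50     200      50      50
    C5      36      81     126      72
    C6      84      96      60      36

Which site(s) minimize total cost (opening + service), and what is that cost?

For any fixed open set, each retail store goes to its cheapest open site; total = fixed + service.
{W3, W4}: C1→W4 52, C2→W4 34, C3→W3 102, C4→W3 50, C5→W4 72, C6→W4 36. Service 346; fixed 160; total 506.
{W4}: service 482 + fixed 84 = 566
{W2, W3, W4}: C1→W4 52, C2→W4 34, C3→W3 102, C4→W3 50, C5→W4 72, C6→W4 36. Service 346; fixed 224; total 570.
{W1, W2, W3, W4}: service 310 + fixed 394 = 704
(All 15 nonempty subsets were checked; W3 and W4 is lowest.)

Open W3 and W4; minimum total cost 506.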